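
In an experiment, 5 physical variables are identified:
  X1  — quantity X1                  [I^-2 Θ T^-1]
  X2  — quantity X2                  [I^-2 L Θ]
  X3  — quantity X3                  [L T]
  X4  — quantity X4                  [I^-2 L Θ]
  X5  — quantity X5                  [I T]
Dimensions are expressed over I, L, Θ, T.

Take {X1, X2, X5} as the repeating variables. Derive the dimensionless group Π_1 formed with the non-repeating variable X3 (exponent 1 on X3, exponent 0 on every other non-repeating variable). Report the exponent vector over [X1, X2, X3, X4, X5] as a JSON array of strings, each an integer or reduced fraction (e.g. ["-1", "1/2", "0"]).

Write exponents as rows I,L,Θ,T / cols X1,X2,X3,X4,X5:
  I: [-2 -2  0 -2  1]
  L: [ 0  1  1  1  0]
  Θ: [ 1  1  0  1  0]
  T: [-1  0  1  0  1]
Echelon form has 3 nonzero rows (pivots: X1,X2,X5)
Repeat: X1,X2,X5; free: X3,X4
RREF:
  r0: [   1    0   -1    0    0]
  r1: [   0    1    1    1    0]
  r2: [   0    0    0    0    1]
  r3: [   0    0    0    0    0]
Fix exponent of X3 at 1, X4 at 0; solve each RREF row for its pivot's exponent:
  r0: exp(X1) + (-1)·1 = 0 ⇒ exp(X1) = 1
  r1: exp(X2) + (1)·1 = 0 ⇒ exp(X2) = -1
  r2: exp(X5) + (0)·1 = 0 ⇒ exp(X5) = 0
Π_1 = X1 · X2^-1 · X3

["1", "-1", "1", "0", "0"]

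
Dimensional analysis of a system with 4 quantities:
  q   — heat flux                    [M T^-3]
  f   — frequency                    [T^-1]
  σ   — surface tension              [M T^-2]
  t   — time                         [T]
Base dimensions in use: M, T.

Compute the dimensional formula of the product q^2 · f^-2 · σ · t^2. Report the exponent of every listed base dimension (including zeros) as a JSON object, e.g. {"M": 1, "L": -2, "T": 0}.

{"M": 3, "T": -4}

Dimensional matrix (M×T by q×f×σ×t):
  M: [ 1  0  1  0]
  T: [-3 -1 -2  1]
  [M]: (2)·1+(-2)·0+(1)·1+(2)·0 = 3
  [T]: (2)·-3+(-2)·-1+(1)·-2+(2)·1 = -4
⇒ M^3 T^-4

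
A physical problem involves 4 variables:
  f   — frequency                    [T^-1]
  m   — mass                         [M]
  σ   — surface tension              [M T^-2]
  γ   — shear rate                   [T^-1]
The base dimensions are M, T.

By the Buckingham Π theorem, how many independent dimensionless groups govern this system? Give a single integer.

Dimensional matrix (M×T by f×m×σ×γ):
  M: [ 0  1  1  0]
  T: [-1  0 -2 -1]
Row reduction gives pivot columns f,m; rank = 2
n=4, r=2 ⇒ 2 dimensionless groups

2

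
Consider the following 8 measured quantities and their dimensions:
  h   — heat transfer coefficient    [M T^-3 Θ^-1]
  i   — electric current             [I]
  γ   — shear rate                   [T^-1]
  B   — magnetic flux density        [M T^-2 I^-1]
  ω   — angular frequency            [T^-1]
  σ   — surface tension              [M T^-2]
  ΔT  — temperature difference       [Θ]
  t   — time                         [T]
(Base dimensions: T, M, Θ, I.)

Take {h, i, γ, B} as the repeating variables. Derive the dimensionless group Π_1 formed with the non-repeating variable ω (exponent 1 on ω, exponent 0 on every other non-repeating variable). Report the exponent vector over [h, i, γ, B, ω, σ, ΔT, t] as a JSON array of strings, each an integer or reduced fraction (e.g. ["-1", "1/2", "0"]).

Dimensional matrix (T×M×Θ×I by h×i×γ×B×ω×σ×ΔT×t):
  T: [-3  0 -1 -2 -1 -2  0  1]
  M: [ 1  0  0  1  0  1  0  0]
  Θ: [-1  0  0  0  0  0  1  0]
  I: [ 0  1  0 -1  0  0  0  0]
Row reduction gives pivot columns h,i,γ,B; rank = 4
Repeat: h,i,γ,B; free: ω,σ,ΔT,t
RREF:
  r0: [   1    0    0    0    0    0   -1    0]
  r1: [   0    1    0    0    0    1    1    0]
  r2: [   0    0    1    0    1    0    1   -1]
  r3: [   0    0    0    1    0    1    1    0]
Fix exponent of ω at 1, σ at 0, ΔT at 0, t at 0; solve each RREF row for its pivot's exponent:
  r0: exp(h) + (0)·1 = 0 ⇒ exp(h) = 0
  r1: exp(i) + (0)·1 = 0 ⇒ exp(i) = 0
  r2: exp(γ) + (1)·1 = 0 ⇒ exp(γ) = -1
  r3: exp(B) + (0)·1 = 0 ⇒ exp(B) = 0
Π_1 = γ^-1 · ω

["0", "0", "-1", "0", "1", "0", "0", "0"]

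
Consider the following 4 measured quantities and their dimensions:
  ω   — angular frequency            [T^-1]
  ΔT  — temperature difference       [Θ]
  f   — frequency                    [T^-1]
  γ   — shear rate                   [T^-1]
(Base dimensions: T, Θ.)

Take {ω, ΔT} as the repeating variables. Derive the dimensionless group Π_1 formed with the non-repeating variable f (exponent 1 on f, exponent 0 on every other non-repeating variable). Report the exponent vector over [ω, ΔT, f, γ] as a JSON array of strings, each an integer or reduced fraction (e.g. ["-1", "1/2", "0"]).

["-1", "0", "1", "0"]

Exponent matrix [T,Θ] × [ω,ΔT,f,γ]:
  T: [-1  0 -1 -1]
  Θ: [ 0  1  0  0]
Echelon form has 2 nonzero rows (pivots: ω,ΔT)
Pivot set = {ω,ΔT}, free = {f,γ}
RREF:
  r0: [   1    0    1    1]
  r1: [   0    1    0    0]
Fix exponent of f at 1, γ at 0; solve each RREF row for its pivot's exponent:
  r0: exp(ω) + (1)·1 = 0 ⇒ exp(ω) = -1
  r1: exp(ΔT) + (0)·1 = 0 ⇒ exp(ΔT) = 0
Π_1 = ω^-1 · f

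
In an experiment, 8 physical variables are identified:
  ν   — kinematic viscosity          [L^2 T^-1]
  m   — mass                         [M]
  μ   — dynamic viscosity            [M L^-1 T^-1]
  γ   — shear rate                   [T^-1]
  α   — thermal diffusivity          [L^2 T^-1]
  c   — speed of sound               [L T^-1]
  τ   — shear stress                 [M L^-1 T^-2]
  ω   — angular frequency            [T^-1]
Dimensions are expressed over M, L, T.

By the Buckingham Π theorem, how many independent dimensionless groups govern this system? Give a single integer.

5

Dimensional matrix (M×L×T by ν×m×μ×γ×α×c×τ×ω):
  M: [ 0  1  1  0  0  0  1  0]
  L: [ 2  0 -1  0  2  1 -1  0]
  T: [-1  0 -1 -1 -1 -1 -2 -1]
Echelon form has 3 nonzero rows (pivots: ν,m,μ)
n=8, r=3 ⇒ 5 dimensionless groups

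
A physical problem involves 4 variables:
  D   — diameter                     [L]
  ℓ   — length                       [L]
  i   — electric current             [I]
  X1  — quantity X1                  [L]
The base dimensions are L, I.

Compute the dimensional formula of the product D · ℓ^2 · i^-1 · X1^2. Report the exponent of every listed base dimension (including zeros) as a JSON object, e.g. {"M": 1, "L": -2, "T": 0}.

{"L": 5, "I": -1}

Exponent matrix [L,I] × [D,ℓ,i,X1]:
  L: [ 1  1  0  1]
  I: [ 0  0  1  0]
  [L]: (1)·1+(2)·1+(-1)·0+(2)·1 = 5
  [I]: (1)·0+(2)·0+(-1)·1+(2)·0 = -1
⇒ L^5 I^-1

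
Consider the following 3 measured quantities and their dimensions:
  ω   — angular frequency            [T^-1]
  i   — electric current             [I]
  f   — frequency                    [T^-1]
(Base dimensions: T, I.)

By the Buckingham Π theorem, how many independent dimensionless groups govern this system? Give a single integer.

Exponent matrix [T,I] × [ω,i,f]:
  T: [-1  0 -1]
  I: [ 0  1  0]
Row reduction gives pivot columns ω,i; rank = 2
3 vars − rank 2 = 1 Π group

1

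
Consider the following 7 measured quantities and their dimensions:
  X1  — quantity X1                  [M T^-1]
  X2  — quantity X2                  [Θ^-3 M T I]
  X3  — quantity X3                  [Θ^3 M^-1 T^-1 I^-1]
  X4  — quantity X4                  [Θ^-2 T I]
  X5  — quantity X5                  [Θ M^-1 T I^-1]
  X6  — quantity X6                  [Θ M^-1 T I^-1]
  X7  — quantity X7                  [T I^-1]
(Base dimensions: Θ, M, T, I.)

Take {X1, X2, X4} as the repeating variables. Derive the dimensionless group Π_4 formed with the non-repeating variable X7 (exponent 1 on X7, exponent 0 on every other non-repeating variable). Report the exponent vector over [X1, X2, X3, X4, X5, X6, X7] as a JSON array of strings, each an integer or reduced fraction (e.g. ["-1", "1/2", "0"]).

["2", "-2", "0", "3", "0", "0", "1"]

Dimensional matrix (Θ×M×T×I by X1×X2×X3×X4×X5×X6×X7):
  Θ: [ 0 -3  3 -2  1  1  0]
  M: [ 1  1 -1  0 -1 -1  0]
  T: [-1  1 -1  1  1  1  1]
  I: [ 0  1 -1  1 -1 -1 -1]
Row reduction gives pivot columns X1,X2,X4; rank = 3
Repeat: X1,X2,X4; free: X3,X5,X6,X7
RREF:
  r0: [   1    0    0    0   -2   -2   -2]
  r1: [   0    1   -1    0    1    1    2]
  r2: [   0    0    0    1   -2   -2   -3]
  r3: [   0    0    0    0    0    0    0]
Fix exponent of X7 at 1, X3 at 0, X5 at 0, X6 at 0; solve each RREF row for its pivot's exponent:
  r0: exp(X1) + (-2)·1 = 0 ⇒ exp(X1) = 2
  r1: exp(X2) + (2)·1 = 0 ⇒ exp(X2) = -2
  r2: exp(X4) + (-3)·1 = 0 ⇒ exp(X4) = 3
Π_4 = X1^2 · X2^-2 · X4^3 · X7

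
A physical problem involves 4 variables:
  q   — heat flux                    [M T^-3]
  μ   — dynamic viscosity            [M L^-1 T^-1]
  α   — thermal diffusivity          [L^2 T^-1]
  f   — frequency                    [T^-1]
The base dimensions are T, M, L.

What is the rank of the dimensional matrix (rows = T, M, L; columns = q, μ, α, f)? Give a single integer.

Write exponents as rows T,M,L / cols q,μ,α,f:
  T: [-3 -1 -1 -1]
  M: [ 1  1  0  0]
  L: [ 0 -1  2  0]
Row reduction gives pivot columns q,μ,α; rank = 3

3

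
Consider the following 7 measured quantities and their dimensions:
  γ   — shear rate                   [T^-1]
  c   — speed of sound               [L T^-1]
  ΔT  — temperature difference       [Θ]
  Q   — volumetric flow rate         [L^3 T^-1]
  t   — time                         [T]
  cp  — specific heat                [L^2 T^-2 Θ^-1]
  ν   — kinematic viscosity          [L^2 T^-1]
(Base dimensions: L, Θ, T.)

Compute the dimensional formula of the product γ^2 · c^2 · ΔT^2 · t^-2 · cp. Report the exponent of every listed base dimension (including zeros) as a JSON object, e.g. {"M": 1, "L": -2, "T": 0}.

Exponent matrix [L,Θ,T] × [γ,c,ΔT,Q,t,cp,ν]:
  L: [ 0  1  0  3  0  2  2]
  Θ: [ 0  0  1  0  0 -1  0]
  T: [-1 -1  0 -1  1 -2 -1]
  [L]: (2)·0+(2)·1+(2)·0+(-2)·0+(1)·2 = 4
  [Θ]: (2)·0+(2)·0+(2)·1+(-2)·0+(1)·-1 = 1
  [T]: (2)·-1+(2)·-1+(2)·0+(-2)·1+(1)·-2 = -8
⇒ L^4 Θ T^-8

{"L": 4, "Θ": 1, "T": -8}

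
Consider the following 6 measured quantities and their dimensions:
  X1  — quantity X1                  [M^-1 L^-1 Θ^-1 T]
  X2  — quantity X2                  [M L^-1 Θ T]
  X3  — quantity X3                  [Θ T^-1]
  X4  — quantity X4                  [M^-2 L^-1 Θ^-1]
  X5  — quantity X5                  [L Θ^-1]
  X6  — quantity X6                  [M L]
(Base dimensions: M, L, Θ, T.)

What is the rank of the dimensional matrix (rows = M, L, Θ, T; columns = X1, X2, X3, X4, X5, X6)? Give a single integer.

Write exponents as rows M,L,Θ,T / cols X1,X2,X3,X4,X5,X6:
  M: [-1  1  0 -2  0  1]
  L: [-1 -1  0 -1  1  1]
  Θ: [-1  1  1 -1 -1  0]
  T: [ 1  1 -1  0  0  0]
Row reduction gives pivot columns X1,X2,X3; rank = 3

3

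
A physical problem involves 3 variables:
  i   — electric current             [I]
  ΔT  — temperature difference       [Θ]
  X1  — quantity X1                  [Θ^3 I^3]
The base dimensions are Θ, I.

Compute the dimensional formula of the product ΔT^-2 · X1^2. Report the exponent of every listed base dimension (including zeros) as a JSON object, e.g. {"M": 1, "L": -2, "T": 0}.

Exponent matrix [Θ,I] × [i,ΔT,X1]:
  Θ: [ 0  1  3]
  I: [ 1  0  3]
  [Θ]: (-2)·1+(2)·3 = 4
  [I]: (-2)·0+(2)·3 = 6
⇒ Θ^4 I^6

{"Θ": 4, "I": 6}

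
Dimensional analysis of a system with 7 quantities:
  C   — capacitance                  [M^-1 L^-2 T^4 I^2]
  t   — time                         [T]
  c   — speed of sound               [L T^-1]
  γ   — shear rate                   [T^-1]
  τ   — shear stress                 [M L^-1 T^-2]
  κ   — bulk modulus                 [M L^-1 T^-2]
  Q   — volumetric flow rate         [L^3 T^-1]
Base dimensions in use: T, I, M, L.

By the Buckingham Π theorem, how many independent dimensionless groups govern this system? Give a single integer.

3

Dimensional matrix (T×I×M×L by C×t×c×γ×τ×κ×Q):
  T: [ 4  1 -1 -1 -2 -2 -1]
  I: [ 2  0  0  0  0  0  0]
  M: [-1  0  0  0  1  1  0]
  L: [-2  0  1  0 -1 -1  3]
Row reduction gives pivot columns C,t,c,τ; rank = 4
Π count = n − r = 7 − 4 = 3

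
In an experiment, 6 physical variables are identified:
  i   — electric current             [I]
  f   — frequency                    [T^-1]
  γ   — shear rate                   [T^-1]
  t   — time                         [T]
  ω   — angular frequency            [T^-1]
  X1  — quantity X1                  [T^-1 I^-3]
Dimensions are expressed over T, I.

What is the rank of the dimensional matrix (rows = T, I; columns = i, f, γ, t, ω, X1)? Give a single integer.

2

Dimensional matrix (T×I by i×f×γ×t×ω×X1):
  T: [ 0 -1 -1  1 -1 -1]
  I: [ 1  0  0  0  0 -3]
Row reduction gives pivot columns i,f; rank = 2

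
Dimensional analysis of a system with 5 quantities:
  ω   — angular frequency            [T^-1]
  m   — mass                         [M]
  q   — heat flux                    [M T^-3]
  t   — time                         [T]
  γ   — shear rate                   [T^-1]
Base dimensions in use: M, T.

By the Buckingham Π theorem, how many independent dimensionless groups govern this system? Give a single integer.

Write exponents as rows M,T / cols ω,m,q,t,γ:
  M: [ 0  1  1  0  0]
  T: [-1  0 -3  1 -1]
Row reduction gives pivot columns ω,m; rank = 2
n=5, r=2 ⇒ 3 dimensionless groups

3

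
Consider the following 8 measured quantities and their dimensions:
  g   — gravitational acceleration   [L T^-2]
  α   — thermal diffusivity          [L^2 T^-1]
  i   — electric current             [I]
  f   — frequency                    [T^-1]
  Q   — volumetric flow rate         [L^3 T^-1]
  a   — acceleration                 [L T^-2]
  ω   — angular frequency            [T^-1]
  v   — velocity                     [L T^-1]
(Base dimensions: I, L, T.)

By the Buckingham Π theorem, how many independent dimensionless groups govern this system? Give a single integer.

5

Dimensional matrix (I×L×T by g×α×i×f×Q×a×ω×v):
  I: [ 0  0  1  0  0  0  0  0]
  L: [ 1  2  0  0  3  1  0  1]
  T: [-2 -1  0 -1 -1 -2 -1 -1]
Row reduction gives pivot columns g,α,i; rank = 3
8 vars − rank 3 = 5 Π groups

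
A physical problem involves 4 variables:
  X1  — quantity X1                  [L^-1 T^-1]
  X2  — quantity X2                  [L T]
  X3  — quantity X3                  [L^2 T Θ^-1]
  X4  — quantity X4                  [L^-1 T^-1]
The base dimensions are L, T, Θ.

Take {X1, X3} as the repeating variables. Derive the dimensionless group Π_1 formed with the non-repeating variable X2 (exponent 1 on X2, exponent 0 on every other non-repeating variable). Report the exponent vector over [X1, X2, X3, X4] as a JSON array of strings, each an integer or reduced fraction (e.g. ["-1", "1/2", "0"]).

["1", "1", "0", "0"]

Exponent matrix [L,T,Θ] × [X1,X2,X3,X4]:
  L: [-1  1  2 -1]
  T: [-1  1  1 -1]
  Θ: [ 0  0 -1  0]
Echelon form has 2 nonzero rows (pivots: X1,X3)
Repeat: X1,X3; free: X2,X4
RREF:
  r0: [   1   -1    0    1]
  r1: [   0    0    1    0]
  r2: [   0    0    0    0]
Fix exponent of X2 at 1, X4 at 0; solve each RREF row for its pivot's exponent:
  r0: exp(X1) + (-1)·1 = 0 ⇒ exp(X1) = 1
  r1: exp(X3) + (0)·1 = 0 ⇒ exp(X3) = 0
Π_1 = X1 · X2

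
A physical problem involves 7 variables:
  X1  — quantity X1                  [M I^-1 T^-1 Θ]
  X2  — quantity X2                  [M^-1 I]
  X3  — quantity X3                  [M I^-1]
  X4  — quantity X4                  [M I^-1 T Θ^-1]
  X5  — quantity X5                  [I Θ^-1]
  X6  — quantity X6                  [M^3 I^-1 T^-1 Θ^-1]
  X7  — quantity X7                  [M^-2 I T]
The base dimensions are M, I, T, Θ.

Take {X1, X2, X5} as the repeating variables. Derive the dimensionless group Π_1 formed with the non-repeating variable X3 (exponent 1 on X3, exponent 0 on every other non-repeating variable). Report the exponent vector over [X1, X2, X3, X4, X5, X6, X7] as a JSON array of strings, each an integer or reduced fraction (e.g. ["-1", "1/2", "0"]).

["0", "1", "1", "0", "0", "0", "0"]

Dimensional matrix (M×I×T×Θ by X1×X2×X3×X4×X5×X6×X7):
  M: [ 1 -1  1  1  0  3 -2]
  I: [-1  1 -1 -1  1 -1  1]
  T: [-1  0  0  1  0 -1  1]
  Θ: [ 1  0  0 -1 -1 -1  0]
Row reduction gives pivot columns X1,X2,X5; rank = 3
Repeat: X1,X2,X5; free: X3,X4,X6,X7
RREF:
  r0: [   1    0    0   -1    0    1   -1]
  r1: [   0    1   -1   -2    0   -2    1]
  r2: [   0    0    0    0    1    2   -1]
  r3: [   0    0    0    0    0    0    0]
Fix exponent of X3 at 1, X4 at 0, X6 at 0, X7 at 0; solve each RREF row for its pivot's exponent:
  r0: exp(X1) + (0)·1 = 0 ⇒ exp(X1) = 0
  r1: exp(X2) + (-1)·1 = 0 ⇒ exp(X2) = 1
  r2: exp(X5) + (0)·1 = 0 ⇒ exp(X5) = 0
Π_1 = X2 · X3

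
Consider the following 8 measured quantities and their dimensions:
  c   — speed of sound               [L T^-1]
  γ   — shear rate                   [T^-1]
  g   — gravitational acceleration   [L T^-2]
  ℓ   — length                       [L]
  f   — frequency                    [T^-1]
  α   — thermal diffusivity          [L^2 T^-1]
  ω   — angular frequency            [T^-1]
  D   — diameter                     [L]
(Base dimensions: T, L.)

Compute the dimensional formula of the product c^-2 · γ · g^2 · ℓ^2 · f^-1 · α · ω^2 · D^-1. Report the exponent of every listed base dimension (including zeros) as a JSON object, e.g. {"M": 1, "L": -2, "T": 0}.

Exponent matrix [T,L] × [c,γ,g,ℓ,f,α,ω,D]:
  T: [-1 -1 -2  0 -1 -1 -1  0]
  L: [ 1  0  1  1  0  2  0  1]
  [T]: (-2)·-1+(1)·-1+(2)·-2+(2)·0+(-1)·-1+(1)·-1+(2)·-1+(-1)·0 = -5
  [L]: (-2)·1+(1)·0+(2)·1+(2)·1+(-1)·0+(1)·2+(2)·0+(-1)·1 = 3
⇒ T^-5 L^3

{"T": -5, "L": 3}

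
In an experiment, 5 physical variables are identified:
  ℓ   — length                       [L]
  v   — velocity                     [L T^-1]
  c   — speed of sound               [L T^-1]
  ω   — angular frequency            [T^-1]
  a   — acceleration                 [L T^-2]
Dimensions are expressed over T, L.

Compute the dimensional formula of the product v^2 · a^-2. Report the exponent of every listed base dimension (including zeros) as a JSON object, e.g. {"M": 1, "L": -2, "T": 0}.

Dimensional matrix (T×L by ℓ×v×c×ω×a):
  T: [ 0 -1 -1 -1 -2]
  L: [ 1  1  1  0  1]
  [T]: (2)·-1+(-2)·-2 = 2
  [L]: (2)·1+(-2)·1 = 0
⇒ T^2

{"T": 2, "L": 0}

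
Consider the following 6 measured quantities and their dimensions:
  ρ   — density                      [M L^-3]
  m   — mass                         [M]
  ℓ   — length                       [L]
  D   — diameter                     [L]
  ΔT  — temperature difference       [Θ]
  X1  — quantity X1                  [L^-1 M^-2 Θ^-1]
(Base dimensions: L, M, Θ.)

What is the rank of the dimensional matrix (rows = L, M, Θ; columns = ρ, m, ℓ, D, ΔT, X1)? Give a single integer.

Dimensional matrix (L×M×Θ by ρ×m×ℓ×D×ΔT×X1):
  L: [-3  0  1  1  0 -1]
  M: [ 1  1  0  0  0 -2]
  Θ: [ 0  0  0  0  1 -1]
Row reduction gives pivot columns ρ,m,ΔT; rank = 3

3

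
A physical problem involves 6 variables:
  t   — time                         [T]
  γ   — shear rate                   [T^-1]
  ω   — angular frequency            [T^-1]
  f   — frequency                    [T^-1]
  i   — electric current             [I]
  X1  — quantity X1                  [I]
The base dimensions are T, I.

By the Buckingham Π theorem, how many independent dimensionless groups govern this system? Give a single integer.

Exponent matrix [T,I] × [t,γ,ω,f,i,X1]:
  T: [ 1 -1 -1 -1  0  0]
  I: [ 0  0  0  0  1  1]
Row reduction gives pivot columns t,i; rank = 2
6 vars − rank 2 = 4 Π groups

4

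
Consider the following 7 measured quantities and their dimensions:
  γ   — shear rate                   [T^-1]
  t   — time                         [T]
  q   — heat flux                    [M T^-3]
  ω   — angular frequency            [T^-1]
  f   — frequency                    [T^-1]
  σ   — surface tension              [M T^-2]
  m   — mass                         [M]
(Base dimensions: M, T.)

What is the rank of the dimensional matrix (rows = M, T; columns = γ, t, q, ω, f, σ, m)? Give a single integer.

Exponent matrix [M,T] × [γ,t,q,ω,f,σ,m]:
  M: [ 0  0  1  0  0  1  1]
  T: [-1  1 -3 -1 -1 -2  0]
Row reduction gives pivot columns γ,q; rank = 2

2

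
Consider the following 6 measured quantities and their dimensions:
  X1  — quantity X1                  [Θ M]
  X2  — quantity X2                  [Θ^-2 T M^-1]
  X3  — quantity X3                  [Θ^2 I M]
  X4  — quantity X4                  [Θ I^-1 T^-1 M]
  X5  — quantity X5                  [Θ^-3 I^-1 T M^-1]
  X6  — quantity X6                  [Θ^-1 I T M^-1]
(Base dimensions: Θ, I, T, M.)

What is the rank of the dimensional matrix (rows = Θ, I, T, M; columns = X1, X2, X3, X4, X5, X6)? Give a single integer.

Exponent matrix [Θ,I,T,M] × [X1,X2,X3,X4,X5,X6]:
  Θ: [ 1 -2  2  1 -3 -1]
  I: [ 0  0  1 -1 -1  1]
  T: [ 0  1  0 -1  1  1]
  M: [ 1 -1  1  1 -1 -1]
Echelon form has 3 nonzero rows (pivots: X1,X2,X3)

3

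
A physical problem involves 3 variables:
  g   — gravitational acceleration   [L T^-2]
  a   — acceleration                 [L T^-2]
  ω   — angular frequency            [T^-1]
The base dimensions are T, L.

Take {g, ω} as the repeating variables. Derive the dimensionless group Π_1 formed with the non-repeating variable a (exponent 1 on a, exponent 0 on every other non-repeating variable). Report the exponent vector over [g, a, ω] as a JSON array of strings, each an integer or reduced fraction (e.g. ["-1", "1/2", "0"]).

Exponent matrix [T,L] × [g,a,ω]:
  T: [-2 -2 -1]
  L: [ 1  1  0]
Echelon form has 2 nonzero rows (pivots: g,ω)
Repeat: g,ω; free: a
RREF:
  r0: [   1    1    0]
  r1: [   0    0    1]
Fix exponent of a at 1; solve each RREF row for its pivot's exponent:
  r0: exp(g) + (1)·1 = 0 ⇒ exp(g) = -1
  r1: exp(ω) + (0)·1 = 0 ⇒ exp(ω) = 0
Π_1 = g^-1 · a

["-1", "1", "0"]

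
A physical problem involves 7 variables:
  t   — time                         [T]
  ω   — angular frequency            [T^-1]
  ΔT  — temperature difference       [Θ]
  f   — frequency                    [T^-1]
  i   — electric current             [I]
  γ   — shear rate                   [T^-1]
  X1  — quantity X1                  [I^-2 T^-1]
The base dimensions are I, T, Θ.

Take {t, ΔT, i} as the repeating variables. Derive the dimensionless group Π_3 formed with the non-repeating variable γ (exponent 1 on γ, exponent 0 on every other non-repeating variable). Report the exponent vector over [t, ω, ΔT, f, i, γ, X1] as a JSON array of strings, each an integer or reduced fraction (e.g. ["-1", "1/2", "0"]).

Exponent matrix [I,T,Θ] × [t,ω,ΔT,f,i,γ,X1]:
  I: [ 0  0  0  0  1  0 -2]
  T: [ 1 -1  0 -1  0 -1 -1]
  Θ: [ 0  0  1  0  0  0  0]
RREF → pivots at {t,ΔT,i} ⇒ r = 3
Repeat: t,ΔT,i; free: ω,f,γ,X1
RREF:
  r0: [   1   -1    0   -1    0   -1   -1]
  r1: [   0    0    1    0    0    0    0]
  r2: [   0    0    0    0    1    0   -2]
Fix exponent of γ at 1, ω at 0, f at 0, X1 at 0; solve each RREF row for its pivot's exponent:
  r0: exp(t) + (-1)·1 = 0 ⇒ exp(t) = 1
  r1: exp(ΔT) + (0)·1 = 0 ⇒ exp(ΔT) = 0
  r2: exp(i) + (0)·1 = 0 ⇒ exp(i) = 0
Π_3 = t · γ

["1", "0", "0", "0", "0", "1", "0"]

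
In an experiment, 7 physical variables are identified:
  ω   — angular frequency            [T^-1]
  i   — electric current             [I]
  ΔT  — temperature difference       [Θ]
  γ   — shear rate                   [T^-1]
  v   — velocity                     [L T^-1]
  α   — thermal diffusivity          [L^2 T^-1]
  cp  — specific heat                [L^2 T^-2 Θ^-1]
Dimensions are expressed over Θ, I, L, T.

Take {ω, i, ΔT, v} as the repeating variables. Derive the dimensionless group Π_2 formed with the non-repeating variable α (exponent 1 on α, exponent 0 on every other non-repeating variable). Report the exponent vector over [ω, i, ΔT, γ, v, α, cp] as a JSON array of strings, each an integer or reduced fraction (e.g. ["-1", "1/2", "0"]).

["1", "0", "0", "0", "-2", "1", "0"]

Dimensional matrix (Θ×I×L×T by ω×i×ΔT×γ×v×α×cp):
  Θ: [ 0  0  1  0  0  0 -1]
  I: [ 0  1  0  0  0  0  0]
  L: [ 0  0  0  0  1  2  2]
  T: [-1  0  0 -1 -1 -1 -2]
Row reduction gives pivot columns ω,i,ΔT,v; rank = 4
Pivot set = {ω,i,ΔT,v}, free = {γ,α,cp}
RREF:
  r0: [   1    0    0    1    0   -1    0]
  r1: [   0    1    0    0    0    0    0]
  r2: [   0    0    1    0    0    0   -1]
  r3: [   0    0    0    0    1    2    2]
Fix exponent of α at 1, γ at 0, cp at 0; solve each RREF row for its pivot's exponent:
  r0: exp(ω) + (-1)·1 = 0 ⇒ exp(ω) = 1
  r1: exp(i) + (0)·1 = 0 ⇒ exp(i) = 0
  r2: exp(ΔT) + (0)·1 = 0 ⇒ exp(ΔT) = 0
  r3: exp(v) + (2)·1 = 0 ⇒ exp(v) = -2
Π_2 = ω · v^-2 · α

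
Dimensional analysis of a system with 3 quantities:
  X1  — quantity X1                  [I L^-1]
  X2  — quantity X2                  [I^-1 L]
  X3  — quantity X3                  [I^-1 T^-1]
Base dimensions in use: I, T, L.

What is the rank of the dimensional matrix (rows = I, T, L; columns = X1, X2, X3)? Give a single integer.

2

Dimensional matrix (I×T×L by X1×X2×X3):
  I: [ 1 -1 -1]
  T: [ 0  0 -1]
  L: [-1  1  0]
Row reduction gives pivot columns X1,X3; rank = 2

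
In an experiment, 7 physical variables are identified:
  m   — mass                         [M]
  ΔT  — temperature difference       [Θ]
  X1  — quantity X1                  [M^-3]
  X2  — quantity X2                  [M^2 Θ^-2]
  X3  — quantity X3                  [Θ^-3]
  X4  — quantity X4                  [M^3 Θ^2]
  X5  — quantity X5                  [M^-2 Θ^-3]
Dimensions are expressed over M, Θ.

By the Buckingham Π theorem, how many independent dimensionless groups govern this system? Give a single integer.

Dimensional matrix (M×Θ by m×ΔT×X1×X2×X3×X4×X5):
  M: [ 1  0 -3  2  0  3 -2]
  Θ: [ 0  1  0 -2 -3  2 -3]
RREF → pivots at {m,ΔT} ⇒ r = 2
7 vars − rank 2 = 5 Π groups

5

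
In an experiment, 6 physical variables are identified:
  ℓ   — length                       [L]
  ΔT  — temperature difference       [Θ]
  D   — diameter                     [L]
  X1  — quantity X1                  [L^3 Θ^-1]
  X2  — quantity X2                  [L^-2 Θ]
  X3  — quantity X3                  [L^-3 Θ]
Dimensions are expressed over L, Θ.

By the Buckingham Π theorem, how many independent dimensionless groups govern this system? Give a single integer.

Exponent matrix [L,Θ] × [ℓ,ΔT,D,X1,X2,X3]:
  L: [ 1  0  1  3 -2 -3]
  Θ: [ 0  1  0 -1  1  1]
Row reduction gives pivot columns ℓ,ΔT; rank = 2
6 vars − rank 2 = 4 Π groups

4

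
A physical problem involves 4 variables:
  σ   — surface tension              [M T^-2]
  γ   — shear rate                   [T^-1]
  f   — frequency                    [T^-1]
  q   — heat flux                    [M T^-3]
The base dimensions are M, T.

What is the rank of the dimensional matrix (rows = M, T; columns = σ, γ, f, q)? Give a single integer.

2

Write exponents as rows M,T / cols σ,γ,f,q:
  M: [ 1  0  0  1]
  T: [-2 -1 -1 -3]
Row reduction gives pivot columns σ,γ; rank = 2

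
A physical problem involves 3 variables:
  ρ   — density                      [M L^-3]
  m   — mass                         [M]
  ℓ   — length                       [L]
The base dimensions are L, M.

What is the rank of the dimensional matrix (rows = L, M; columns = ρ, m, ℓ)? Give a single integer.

2

Exponent matrix [L,M] × [ρ,m,ℓ]:
  L: [-3  0  1]
  M: [ 1  1  0]
Row reduction gives pivot columns ρ,m; rank = 2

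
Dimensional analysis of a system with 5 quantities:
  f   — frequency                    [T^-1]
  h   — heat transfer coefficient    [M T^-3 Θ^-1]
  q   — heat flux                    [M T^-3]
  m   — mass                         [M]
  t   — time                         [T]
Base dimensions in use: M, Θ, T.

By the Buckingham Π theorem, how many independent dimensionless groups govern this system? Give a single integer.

2

Dimensional matrix (M×Θ×T by f×h×q×m×t):
  M: [ 0  1  1  1  0]
  Θ: [ 0 -1  0  0  0]
  T: [-1 -3 -3  0  1]
Row reduction gives pivot columns f,h,q; rank = 3
Π count = n − r = 5 − 3 = 2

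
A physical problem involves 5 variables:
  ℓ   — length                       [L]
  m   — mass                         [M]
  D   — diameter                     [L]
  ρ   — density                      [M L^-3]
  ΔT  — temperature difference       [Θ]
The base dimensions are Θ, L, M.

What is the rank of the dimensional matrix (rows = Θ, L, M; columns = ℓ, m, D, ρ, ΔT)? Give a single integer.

3

Write exponents as rows Θ,L,M / cols ℓ,m,D,ρ,ΔT:
  Θ: [ 0  0  0  0  1]
  L: [ 1  0  1 -3  0]
  M: [ 0  1  0  1  0]
Row reduction gives pivot columns ℓ,m,ΔT; rank = 3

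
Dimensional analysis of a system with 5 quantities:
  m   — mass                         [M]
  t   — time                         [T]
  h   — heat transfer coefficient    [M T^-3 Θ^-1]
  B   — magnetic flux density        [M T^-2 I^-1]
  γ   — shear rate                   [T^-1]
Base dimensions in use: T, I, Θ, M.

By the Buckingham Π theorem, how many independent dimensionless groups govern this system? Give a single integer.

1

Write exponents as rows T,I,Θ,M / cols m,t,h,B,γ:
  T: [ 0  1 -3 -2 -1]
  I: [ 0  0  0 -1  0]
  Θ: [ 0  0 -1  0  0]
  M: [ 1  0  1  1  0]
Echelon form has 4 nonzero rows (pivots: m,t,h,B)
5 vars − rank 4 = 1 Π group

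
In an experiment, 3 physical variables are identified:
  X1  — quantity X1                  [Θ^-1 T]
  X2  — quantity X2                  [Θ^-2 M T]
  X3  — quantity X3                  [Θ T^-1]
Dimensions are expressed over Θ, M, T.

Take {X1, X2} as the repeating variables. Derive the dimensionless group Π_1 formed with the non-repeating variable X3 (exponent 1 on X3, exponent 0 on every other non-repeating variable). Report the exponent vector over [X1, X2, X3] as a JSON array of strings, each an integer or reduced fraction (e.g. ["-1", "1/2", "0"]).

Dimensional matrix (Θ×M×T by X1×X2×X3):
  Θ: [-1 -2  1]
  M: [ 0  1  0]
  T: [ 1  1 -1]
Echelon form has 2 nonzero rows (pivots: X1,X2)
Pivot set = {X1,X2}, free = {X3}
RREF:
  r0: [   1    0   -1]
  r1: [   0    1    0]
  r2: [   0    0    0]
Fix exponent of X3 at 1; solve each RREF row for its pivot's exponent:
  r0: exp(X1) + (-1)·1 = 0 ⇒ exp(X1) = 1
  r1: exp(X2) + (0)·1 = 0 ⇒ exp(X2) = 0
Π_1 = X1 · X3

["1", "0", "1"]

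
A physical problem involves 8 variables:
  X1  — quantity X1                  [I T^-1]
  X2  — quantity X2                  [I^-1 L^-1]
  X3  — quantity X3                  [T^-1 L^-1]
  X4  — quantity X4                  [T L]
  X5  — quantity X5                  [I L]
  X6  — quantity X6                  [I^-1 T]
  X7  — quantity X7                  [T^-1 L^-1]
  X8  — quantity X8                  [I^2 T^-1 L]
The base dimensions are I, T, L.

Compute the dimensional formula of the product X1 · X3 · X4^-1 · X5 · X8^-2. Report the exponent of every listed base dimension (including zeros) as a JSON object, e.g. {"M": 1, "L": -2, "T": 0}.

{"I": -2, "T": -1, "L": -3}

Exponent matrix [I,T,L] × [X1,X2,X3,X4,X5,X6,X7,X8]:
  I: [ 1 -1  0  0  1 -1  0  2]
  T: [-1  0 -1  1  0  1 -1 -1]
  L: [ 0 -1 -1  1  1  0 -1  1]
  [I]: (1)·1+(1)·0+(-1)·0+(1)·1+(-2)·2 = -2
  [T]: (1)·-1+(1)·-1+(-1)·1+(1)·0+(-2)·-1 = -1
  [L]: (1)·0+(1)·-1+(-1)·1+(1)·1+(-2)·1 = -3
⇒ I^-2 T^-1 L^-3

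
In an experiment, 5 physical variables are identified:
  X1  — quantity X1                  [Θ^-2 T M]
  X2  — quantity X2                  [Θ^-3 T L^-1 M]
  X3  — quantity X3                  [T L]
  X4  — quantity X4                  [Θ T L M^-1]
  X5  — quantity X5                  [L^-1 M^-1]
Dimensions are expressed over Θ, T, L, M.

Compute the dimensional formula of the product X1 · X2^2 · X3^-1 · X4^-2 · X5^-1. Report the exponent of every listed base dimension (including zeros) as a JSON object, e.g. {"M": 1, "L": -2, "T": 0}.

Exponent matrix [Θ,T,L,M] × [X1,X2,X3,X4,X5]:
  Θ: [-2 -3  0  1  0]
  T: [ 1  1  1  1  0]
  L: [ 0 -1  1  1 -1]
  M: [ 1  1  0 -1 -1]
  [Θ]: (1)·-2+(2)·-3+(-1)·0+(-2)·1+(-1)·0 = -10
  [T]: (1)·1+(2)·1+(-1)·1+(-2)·1+(-1)·0 = 0
  [L]: (1)·0+(2)·-1+(-1)·1+(-2)·1+(-1)·-1 = -4
  [M]: (1)·1+(2)·1+(-1)·0+(-2)·-1+(-1)·-1 = 6
⇒ Θ^-10 L^-4 M^6

{"Θ": -10, "T": 0, "L": -4, "M": 6}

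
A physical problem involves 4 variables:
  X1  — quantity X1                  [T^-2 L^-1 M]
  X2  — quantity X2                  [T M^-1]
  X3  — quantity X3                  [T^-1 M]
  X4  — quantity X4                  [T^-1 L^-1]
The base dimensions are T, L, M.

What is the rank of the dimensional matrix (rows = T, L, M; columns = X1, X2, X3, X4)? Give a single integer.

2

Write exponents as rows T,L,M / cols X1,X2,X3,X4:
  T: [-2  1 -1 -1]
  L: [-1  0  0 -1]
  M: [ 1 -1  1  0]
RREF → pivots at {X1,X2} ⇒ r = 2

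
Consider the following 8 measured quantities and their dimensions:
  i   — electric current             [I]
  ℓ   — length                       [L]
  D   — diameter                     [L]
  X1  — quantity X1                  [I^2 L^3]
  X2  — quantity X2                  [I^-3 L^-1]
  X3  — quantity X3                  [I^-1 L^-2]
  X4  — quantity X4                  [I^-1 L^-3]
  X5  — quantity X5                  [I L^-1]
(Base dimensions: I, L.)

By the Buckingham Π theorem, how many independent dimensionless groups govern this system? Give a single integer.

6

Exponent matrix [I,L] × [i,ℓ,D,X1,X2,X3,X4,X5]:
  I: [ 1  0  0  2 -3 -1 -1  1]
  L: [ 0  1  1  3 -1 -2 -3 -1]
RREF → pivots at {i,ℓ} ⇒ r = 2
8 vars − rank 2 = 6 Π groups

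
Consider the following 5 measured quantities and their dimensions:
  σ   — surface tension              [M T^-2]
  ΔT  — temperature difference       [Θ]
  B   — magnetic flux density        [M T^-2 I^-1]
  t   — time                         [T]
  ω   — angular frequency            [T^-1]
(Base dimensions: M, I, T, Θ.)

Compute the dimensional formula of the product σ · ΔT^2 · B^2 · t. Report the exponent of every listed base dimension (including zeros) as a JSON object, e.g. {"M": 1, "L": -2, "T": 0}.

{"M": 3, "I": -2, "T": -5, "Θ": 2}

Exponent matrix [M,I,T,Θ] × [σ,ΔT,B,t,ω]:
  M: [ 1  0  1  0  0]
  I: [ 0  0 -1  0  0]
  T: [-2  0 -2  1 -1]
  Θ: [ 0  1  0  0  0]
  [M]: (1)·1+(2)·0+(2)·1+(1)·0 = 3
  [I]: (1)·0+(2)·0+(2)·-1+(1)·0 = -2
  [T]: (1)·-2+(2)·0+(2)·-2+(1)·1 = -5
  [Θ]: (1)·0+(2)·1+(2)·0+(1)·0 = 2
⇒ M^3 I^-2 T^-5 Θ^2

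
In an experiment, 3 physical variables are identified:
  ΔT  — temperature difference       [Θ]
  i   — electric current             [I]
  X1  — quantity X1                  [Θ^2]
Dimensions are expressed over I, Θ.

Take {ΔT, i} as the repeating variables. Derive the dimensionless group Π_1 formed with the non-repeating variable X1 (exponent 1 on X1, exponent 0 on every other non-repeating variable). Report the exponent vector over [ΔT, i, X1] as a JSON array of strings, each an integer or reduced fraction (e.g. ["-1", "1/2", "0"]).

Write exponents as rows I,Θ / cols ΔT,i,X1:
  I: [ 0  1  0]
  Θ: [ 1  0  2]
RREF → pivots at {ΔT,i} ⇒ r = 2
Repeat: ΔT,i; free: X1
RREF:
  r0: [   1    0    2]
  r1: [   0    1    0]
Fix exponent of X1 at 1; solve each RREF row for its pivot's exponent:
  r0: exp(ΔT) + (2)·1 = 0 ⇒ exp(ΔT) = -2
  r1: exp(i) + (0)·1 = 0 ⇒ exp(i) = 0
Π_1 = ΔT^-2 · X1

["-2", "0", "1"]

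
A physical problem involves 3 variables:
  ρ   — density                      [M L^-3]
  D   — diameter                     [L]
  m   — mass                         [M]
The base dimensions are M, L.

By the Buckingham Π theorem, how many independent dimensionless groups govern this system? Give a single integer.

1

Write exponents as rows M,L / cols ρ,D,m:
  M: [ 1  0  1]
  L: [-3  1  0]
Echelon form has 2 nonzero rows (pivots: ρ,D)
Π count = n − r = 3 − 2 = 1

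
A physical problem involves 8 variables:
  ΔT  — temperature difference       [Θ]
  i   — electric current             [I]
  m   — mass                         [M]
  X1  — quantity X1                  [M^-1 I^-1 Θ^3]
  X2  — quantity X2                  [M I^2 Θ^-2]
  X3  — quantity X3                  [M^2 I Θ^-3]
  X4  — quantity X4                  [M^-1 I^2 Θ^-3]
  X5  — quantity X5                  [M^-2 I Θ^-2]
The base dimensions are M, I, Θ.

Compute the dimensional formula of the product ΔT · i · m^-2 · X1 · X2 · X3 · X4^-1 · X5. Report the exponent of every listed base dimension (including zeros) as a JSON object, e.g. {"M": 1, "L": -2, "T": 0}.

Write exponents as rows M,I,Θ / cols ΔT,i,m,X1,X2,X3,X4,X5:
  M: [ 0  0  1 -1  1  2 -1 -2]
  I: [ 0  1  0 -1  2  1  2  1]
  Θ: [ 1  0  0  3 -2 -3 -3 -2]
  [M]: (1)·0+(1)·0+(-2)·1+(1)·-1+(1)·1+(1)·2+(-1)·-1+(1)·-2 = -1
  [I]: (1)·0+(1)·1+(-2)·0+(1)·-1+(1)·2+(1)·1+(-1)·2+(1)·1 = 2
  [Θ]: (1)·1+(1)·0+(-2)·0+(1)·3+(1)·-2+(1)·-3+(-1)·-3+(1)·-2 = 0
⇒ M^-1 I^2

{"M": -1, "I": 2, "Θ": 0}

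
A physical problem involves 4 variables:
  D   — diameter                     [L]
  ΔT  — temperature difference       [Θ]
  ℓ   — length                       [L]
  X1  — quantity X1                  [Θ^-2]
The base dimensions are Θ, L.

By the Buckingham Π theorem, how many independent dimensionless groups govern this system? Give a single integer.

2

Write exponents as rows Θ,L / cols D,ΔT,ℓ,X1:
  Θ: [ 0  1  0 -2]
  L: [ 1  0  1  0]
Echelon form has 2 nonzero rows (pivots: D,ΔT)
Π count = n − r = 4 − 2 = 2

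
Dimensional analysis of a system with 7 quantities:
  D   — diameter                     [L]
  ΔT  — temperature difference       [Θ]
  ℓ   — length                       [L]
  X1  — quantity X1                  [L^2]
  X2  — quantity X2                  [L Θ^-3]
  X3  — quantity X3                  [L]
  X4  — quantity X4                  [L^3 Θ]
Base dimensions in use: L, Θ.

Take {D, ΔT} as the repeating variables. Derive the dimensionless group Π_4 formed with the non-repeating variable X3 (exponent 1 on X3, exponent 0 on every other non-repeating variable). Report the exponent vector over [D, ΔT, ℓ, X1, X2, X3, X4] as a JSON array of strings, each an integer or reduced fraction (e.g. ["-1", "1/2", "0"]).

["-1", "0", "0", "0", "0", "1", "0"]

Dimensional matrix (L×Θ by D×ΔT×ℓ×X1×X2×X3×X4):
  L: [ 1  0  1  2  1  1  3]
  Θ: [ 0  1  0  0 -3  0  1]
Row reduction gives pivot columns D,ΔT; rank = 2
Repeat: D,ΔT; free: ℓ,X1,X2,X3,X4
RREF:
  r0: [   1    0    1    2    1    1    3]
  r1: [   0    1    0    0   -3    0    1]
Fix exponent of X3 at 1, ℓ at 0, X1 at 0, X2 at 0, X4 at 0; solve each RREF row for its pivot's exponent:
  r0: exp(D) + (1)·1 = 0 ⇒ exp(D) = -1
  r1: exp(ΔT) + (0)·1 = 0 ⇒ exp(ΔT) = 0
Π_4 = D^-1 · X3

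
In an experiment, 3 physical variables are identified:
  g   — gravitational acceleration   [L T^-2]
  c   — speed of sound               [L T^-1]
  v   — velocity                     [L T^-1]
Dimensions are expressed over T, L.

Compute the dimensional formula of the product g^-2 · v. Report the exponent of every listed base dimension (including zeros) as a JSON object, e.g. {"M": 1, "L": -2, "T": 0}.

{"T": 3, "L": -1}

Write exponents as rows T,L / cols g,c,v:
  T: [-2 -1 -1]
  L: [ 1  1  1]
  [T]: (-2)·-2+(1)·-1 = 3
  [L]: (-2)·1+(1)·1 = -1
⇒ T^3 L^-1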